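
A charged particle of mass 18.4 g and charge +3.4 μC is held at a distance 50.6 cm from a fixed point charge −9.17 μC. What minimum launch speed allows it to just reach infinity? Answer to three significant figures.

7.76 m/s

To just escape, total mechanical energy must reach zero at infinity: ½mv²_min + U = 0, so ½mv²_min = −U = |kQq|/r.
|U| = |kQq|/r = (8.99×10⁹ N·m²/C²)(9.17×10⁻⁶)(3.40×10⁻⁶)/(0.506) = 0.554 J.
v_min = √(2|U|/m) = √(2·0.554/0.0184) = 7.76 m/s.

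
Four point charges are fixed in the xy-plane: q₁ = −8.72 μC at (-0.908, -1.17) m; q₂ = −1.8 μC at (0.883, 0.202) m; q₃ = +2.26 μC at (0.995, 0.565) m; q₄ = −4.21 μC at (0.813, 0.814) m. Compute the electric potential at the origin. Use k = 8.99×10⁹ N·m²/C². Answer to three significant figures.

The total potential is the scalar sum of each charge's contribution, V = Σ kqᵢ/rᵢ.
Distances from the field point to each charge: r₁ = 1.48 m, r₂ = 0.906 m, r₃ = 1.14 m, r₄ = 1.15 m.
V = k[(-8.72×10⁻⁶)/(1.48) + (-1.80×10⁻⁶)/(0.906) + (2.26×10⁻⁶)/(1.14) + (-4.21×10⁻⁶)/(1.15)] = -8.59×10⁴ V.

-8.59×10⁴ V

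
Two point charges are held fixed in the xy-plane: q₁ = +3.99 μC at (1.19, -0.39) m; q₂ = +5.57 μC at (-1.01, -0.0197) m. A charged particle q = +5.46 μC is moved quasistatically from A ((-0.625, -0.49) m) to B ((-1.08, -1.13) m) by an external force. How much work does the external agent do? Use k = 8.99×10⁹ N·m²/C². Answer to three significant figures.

For quasistatic motion the external work equals the change in potential energy: W_ext = qΔV = q(V_B − V_A).
At A: distances to the source charges are 1.82 m, 0.608 m; V_A = Σ kqᵢ/rᵢ = 1.02×10⁵ V.
At B: distances to the source charges are 2.39 m, 1.11 m; V_B = Σ kqᵢ/rᵢ = 6.00×10⁴ V.
ΔV = V_B − V_A = -4.21×10⁴ V.
W_ext = qΔV = (5.46×10⁻⁶ C)(-4.21×10⁴ V) = -0.230 J.

-0.230 J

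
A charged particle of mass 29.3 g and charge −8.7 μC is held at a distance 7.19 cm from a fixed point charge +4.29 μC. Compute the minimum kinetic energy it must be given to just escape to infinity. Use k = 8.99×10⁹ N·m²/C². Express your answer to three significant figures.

4.67 J

To just escape, total mechanical energy must reach zero at infinity: ½mv²_min + U = 0, so ½mv²_min = −U = |kQq|/r.
|U| = |kQq|/r = (8.99×10⁹ N·m²/C²)(4.29×10⁻⁶)(8.70×10⁻⁶)/(0.0719) = 4.67 J.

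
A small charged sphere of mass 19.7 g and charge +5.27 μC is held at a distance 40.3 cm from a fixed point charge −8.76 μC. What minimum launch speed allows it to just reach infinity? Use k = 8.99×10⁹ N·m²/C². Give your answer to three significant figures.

10.2 m/s

To just escape, total mechanical energy must reach zero at infinity: ½mv²_min + U = 0, so ½mv²_min = −U = |kQq|/r.
|U| = |kQq|/r = (8.99×10⁹ N·m²/C²)(8.76×10⁻⁶)(5.27×10⁻⁶)/(0.403) = 1.03 J.
v_min = √(2|U|/m) = √(2·1.03/0.0197) = 10.2 m/s.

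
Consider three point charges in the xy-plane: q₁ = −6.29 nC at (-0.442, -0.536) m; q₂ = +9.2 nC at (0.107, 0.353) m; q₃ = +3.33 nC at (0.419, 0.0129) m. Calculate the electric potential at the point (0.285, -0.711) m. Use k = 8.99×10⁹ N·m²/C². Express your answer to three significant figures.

41.7 V

Electric potential is a scalar, so the contributions from each charge add algebraically: V = Σ kqᵢ/rᵢ.
Distances from the field point to each charge: r₁ = 0.748 m, r₂ = 1.08 m, r₃ = 0.736 m.
V = k[(-6.29×10⁻⁹)/(0.748) + (9.20×10⁻⁹)/(1.08) + (3.33×10⁻⁹)/(0.736)] = 41.7 V.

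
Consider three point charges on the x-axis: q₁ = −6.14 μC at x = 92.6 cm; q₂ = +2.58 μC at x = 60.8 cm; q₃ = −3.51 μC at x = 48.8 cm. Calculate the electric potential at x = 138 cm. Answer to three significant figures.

The total potential is the scalar sum of each charge's contribution, V = Σ kqᵢ/rᵢ.
Distances from the field point to each charge: r₁ = 0.454 m, r₂ = 0.772 m, r₃ = 0.892 m.
V = k[(-6.14×10⁻⁶)/(0.454) + (2.58×10⁻⁶)/(0.772) + (-3.51×10⁻⁶)/(0.892)] = -1.27×10⁵ V.

-1.27×10⁵ V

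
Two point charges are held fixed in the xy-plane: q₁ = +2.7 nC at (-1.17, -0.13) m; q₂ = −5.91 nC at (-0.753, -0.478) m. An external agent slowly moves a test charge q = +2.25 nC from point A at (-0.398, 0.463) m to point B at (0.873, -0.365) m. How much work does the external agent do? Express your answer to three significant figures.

For quasistatic motion the external work equals the change in potential energy: W_ext = qΔV = q(V_B − V_A).
At A: distances to the source charges are 0.973 m, 1.01 m; V_A = Σ kqᵢ/rᵢ = -27.9 V.
At B: distances to the source charges are 2.06 m, 1.63 m; V_B = Σ kqᵢ/rᵢ = -20.8 V.
ΔV = V_B − V_A = 7.10 V.
W_ext = qΔV = (2.25×10⁻⁹ C)(7.10 V) = 1.60×10⁻⁸ J.

1.60×10⁻⁸ J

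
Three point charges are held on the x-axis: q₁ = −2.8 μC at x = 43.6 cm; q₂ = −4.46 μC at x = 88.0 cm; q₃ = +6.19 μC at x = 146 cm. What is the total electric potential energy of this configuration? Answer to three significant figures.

The work to assemble the configuration equals its total potential energy, U = Σ kqᵢqⱼ/rᵢⱼ over all pairs.
Pair separations: r₁₂ = 0.444 m, r₁₃ = 1.02 m, r₂₃ = 0.580 m.
U = (0.253) + (-0.152) + (-0.428) = -0.327 J.

-0.327 J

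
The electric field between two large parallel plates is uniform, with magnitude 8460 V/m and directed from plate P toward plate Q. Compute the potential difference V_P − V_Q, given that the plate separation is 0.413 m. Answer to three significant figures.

In a uniform field, potential decreases in the direction of E: ΔV = −E·d for a displacement d parallel to E.
Going from Q to P is a displacement of 0.413 m opposite to the field, so V_P − V_Q = +Ed = 3490 V.

3490 V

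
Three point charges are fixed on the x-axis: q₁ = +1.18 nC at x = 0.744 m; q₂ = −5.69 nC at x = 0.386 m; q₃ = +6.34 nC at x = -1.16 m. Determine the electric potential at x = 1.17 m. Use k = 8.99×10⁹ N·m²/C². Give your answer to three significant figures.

-15.9 V

Electric potential is a scalar, so the contributions from each charge add algebraically: V = Σ kqᵢ/rᵢ.
Distances from the field point to each charge: r₁ = 0.426 m, r₂ = 0.784 m, r₃ = 2.33 m.
V = k[(1.18×10⁻⁹)/(0.426) + (-5.69×10⁻⁹)/(0.784) + (6.34×10⁻⁹)/(2.33)] = -15.9 V.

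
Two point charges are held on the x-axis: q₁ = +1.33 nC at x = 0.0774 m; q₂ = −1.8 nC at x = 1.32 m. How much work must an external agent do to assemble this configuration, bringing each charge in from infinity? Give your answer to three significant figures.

-1.73×10⁻⁸ J

The work to assemble the configuration equals its total potential energy, U = Σ kqᵢqⱼ/rᵢⱼ over all pairs.
Pair separations: r₁₂ = 1.24 m.
U = (-1.73×10⁻⁸) = -1.73×10⁻⁸ J.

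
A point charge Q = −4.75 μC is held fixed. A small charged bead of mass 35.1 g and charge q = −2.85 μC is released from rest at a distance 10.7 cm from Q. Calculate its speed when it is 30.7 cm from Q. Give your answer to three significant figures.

Only the electrostatic force acts, so mechanical energy is conserved: ½mv² = U₁ − U₂ = kQq(1/r₁ − 1/r₂).
U₁ − U₂ = (8.99×10⁹ N·m²/C²)(-4.75×10⁻⁶ C)(-2.85×10⁻⁶ C)(1/0.107 − 1/0.307) = 0.741 J.
v = √(2·0.741/0.0351) = 6.50 m/s.

6.50 m/s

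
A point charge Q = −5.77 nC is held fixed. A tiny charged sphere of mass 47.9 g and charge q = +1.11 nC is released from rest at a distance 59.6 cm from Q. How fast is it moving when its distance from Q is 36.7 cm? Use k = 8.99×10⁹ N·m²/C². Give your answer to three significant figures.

Only the electrostatic force acts, so mechanical energy is conserved: ½mv² = U₁ − U₂ = kQq(1/r₁ − 1/r₂).
U₁ − U₂ = (8.99×10⁹ N·m²/C²)(-5.77×10⁻⁹ C)(1.11×10⁻⁹ C)(1/0.596 − 1/0.367) = 6.03×10⁻⁸ J.
v = √(2·6.03×10⁻⁸/0.0479) = 1.59×10⁻³ m/s.

1.59×10⁻³ m/s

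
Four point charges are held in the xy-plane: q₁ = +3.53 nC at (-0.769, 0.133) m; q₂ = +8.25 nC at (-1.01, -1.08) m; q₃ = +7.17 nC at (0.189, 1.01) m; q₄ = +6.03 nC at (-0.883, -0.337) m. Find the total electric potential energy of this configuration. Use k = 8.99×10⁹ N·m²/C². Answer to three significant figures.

The assembly work is the sum of pairwise potential energies, U = Σ_{i<j} kqᵢqⱼ/rᵢⱼ.
Pair separations: r₁₂ = 1.24 m, r₁₃ = 1.30 m, r₁₄ = 0.484 m, r₂₃ = 2.41 m, r₂₄ = 0.754 m, r₃₄ = 1.72 m.
Summing all 6 pair terms gives U = 1.82×10⁻⁶ J.

1.82×10⁻⁶ J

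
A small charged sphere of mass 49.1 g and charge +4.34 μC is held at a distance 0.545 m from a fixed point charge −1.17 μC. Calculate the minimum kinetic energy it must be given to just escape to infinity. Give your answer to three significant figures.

0.0838 J

To just escape, total mechanical energy must reach zero at infinity: ½mv²_min + U = 0, so ½mv²_min = −U = |kQq|/r.
|U| = |kQq|/r = (8.99×10⁹ N·m²/C²)(1.17×10⁻⁶)(4.34×10⁻⁶)/(0.545) = 0.0838 J.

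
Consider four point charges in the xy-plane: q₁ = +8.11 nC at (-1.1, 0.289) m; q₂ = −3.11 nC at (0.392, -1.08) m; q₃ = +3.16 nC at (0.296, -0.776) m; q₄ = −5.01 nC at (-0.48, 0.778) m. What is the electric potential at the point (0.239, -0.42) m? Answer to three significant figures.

The total potential is the scalar sum of each charge's contribution, V = Σ kqᵢ/rᵢ.
Distances from the field point to each charge: r₁ = 1.52 m, r₂ = 0.678 m, r₃ = 0.361 m, r₄ = 1.40 m.
V = k[(8.11×10⁻⁹)/(1.52) + (-3.11×10⁻⁹)/(0.678) + (3.16×10⁻⁹)/(0.361) + (-5.01×10⁻⁹)/(1.40)] = 53.4 V.

53.4 V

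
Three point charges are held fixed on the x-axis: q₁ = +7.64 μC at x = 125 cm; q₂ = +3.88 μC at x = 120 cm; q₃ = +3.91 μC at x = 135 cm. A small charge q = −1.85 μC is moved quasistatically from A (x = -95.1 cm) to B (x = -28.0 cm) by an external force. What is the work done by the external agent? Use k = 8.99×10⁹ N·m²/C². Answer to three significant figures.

-0.0506 J

For quasistatic motion the external work equals the change in potential energy: W_ext = qΔV = q(V_B − V_A).
At A: distances to the source charges are 2.20 m, 2.15 m, 2.30 m; V_A = Σ kqᵢ/rᵢ = 6.27×10⁴ V.
At B: distances to the source charges are 1.53 m, 1.48 m, 1.63 m; V_B = Σ kqᵢ/rᵢ = 9.00×10⁴ V.
ΔV = V_B − V_A = 2.73×10⁴ V.
W_ext = qΔV = (-1.85×10⁻⁶ C)(2.73×10⁴ V) = -0.0506 J.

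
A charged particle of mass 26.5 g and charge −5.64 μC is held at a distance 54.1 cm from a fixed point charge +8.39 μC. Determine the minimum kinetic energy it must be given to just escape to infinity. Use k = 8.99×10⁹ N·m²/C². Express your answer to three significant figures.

0.786 J

To just escape, total mechanical energy must reach zero at infinity: ½mv²_min + U = 0, so ½mv²_min = −U = |kQq|/r.
|U| = |kQq|/r = (8.99×10⁹ N·m²/C²)(8.39×10⁻⁶)(5.64×10⁻⁶)/(0.541) = 0.786 J.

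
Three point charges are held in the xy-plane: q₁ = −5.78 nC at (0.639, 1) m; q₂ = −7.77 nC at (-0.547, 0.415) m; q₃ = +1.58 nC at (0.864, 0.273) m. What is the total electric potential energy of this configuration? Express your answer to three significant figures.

The work to assemble the configuration equals its total potential energy, U = Σ kqᵢqⱼ/rᵢⱼ over all pairs.
Pair separations: r₁₂ = 1.32 m, r₁₃ = 0.761 m, r₂₃ = 1.42 m.
U = (3.05×10⁻⁷) + (-1.08×10⁻⁷) + (-7.78×10⁻⁸) = 1.20×10⁻⁷ J.

1.20×10⁻⁷ J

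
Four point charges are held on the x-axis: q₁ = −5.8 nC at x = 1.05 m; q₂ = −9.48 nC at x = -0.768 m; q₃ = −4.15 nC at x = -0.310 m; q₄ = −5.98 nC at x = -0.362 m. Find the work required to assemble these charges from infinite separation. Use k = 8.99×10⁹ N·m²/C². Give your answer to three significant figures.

6.97×10⁻⁶ J

The assembly work is the sum of pairwise potential energies, U = Σ_{i<j} kqᵢqⱼ/rᵢⱼ.
Pair separations: r₁₂ = 1.82 m, r₁₃ = 1.36 m, r₁₄ = 1.41 m, r₂₃ = 0.458 m, r₂₄ = 0.406 m, r₃₄ = 0.0520 m.
Summing all 6 pair terms gives U = 6.97×10⁻⁶ J.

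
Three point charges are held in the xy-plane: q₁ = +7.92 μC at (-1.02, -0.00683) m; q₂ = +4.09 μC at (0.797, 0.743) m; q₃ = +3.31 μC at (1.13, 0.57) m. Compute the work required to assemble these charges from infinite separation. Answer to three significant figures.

The assembly work is the sum of pairwise potential energies, U = Σ_{i<j} kqᵢqⱼ/rᵢⱼ.
Pair separations: r₁₂ = 1.97 m, r₁₃ = 2.23 m, r₂₃ = 0.375 m.
U = (0.148) + (0.106) + (0.324) = 0.578 J.

0.578 J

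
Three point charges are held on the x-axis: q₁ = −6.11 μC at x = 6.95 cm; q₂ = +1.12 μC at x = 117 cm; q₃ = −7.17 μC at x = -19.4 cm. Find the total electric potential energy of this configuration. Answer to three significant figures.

The assembly work is the sum of pairwise potential energies, U = Σ_{i<j} kqᵢqⱼ/rᵢⱼ.
Pair separations: r₁₂ = 1.10 m, r₁₃ = 0.263 m, r₂₃ = 1.36 m.
U = (-0.0559) + (1.49) + (-0.0529) = 1.39 J.

1.39 J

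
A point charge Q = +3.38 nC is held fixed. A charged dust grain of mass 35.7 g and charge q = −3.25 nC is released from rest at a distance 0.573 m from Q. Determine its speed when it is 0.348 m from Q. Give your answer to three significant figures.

2.50×10⁻³ m/s

Only the electrostatic force acts, so mechanical energy is conserved: ½mv² = U₁ − U₂ = kQq(1/r₁ − 1/r₂).
U₁ − U₂ = (8.99×10⁹ N·m²/C²)(3.38×10⁻⁹ C)(-3.25×10⁻⁹ C)(1/0.573 − 1/0.348) = 1.11×10⁻⁷ J.
v = √(2·1.11×10⁻⁷/0.0357) = 2.50×10⁻³ m/s.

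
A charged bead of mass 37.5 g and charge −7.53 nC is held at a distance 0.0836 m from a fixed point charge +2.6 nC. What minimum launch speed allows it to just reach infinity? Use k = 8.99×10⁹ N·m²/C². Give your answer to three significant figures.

0.0106 m/s

To just escape, total mechanical energy must reach zero at infinity: ½mv²_min + U = 0, so ½mv²_min = −U = |kQq|/r.
|U| = |kQq|/r = (8.99×10⁹ N·m²/C²)(2.60×10⁻⁹)(7.53×10⁻⁹)/(0.0836) = 2.11×10⁻⁶ J.
v_min = √(2|U|/m) = √(2·2.11×10⁻⁶/0.0375) = 0.0106 m/s.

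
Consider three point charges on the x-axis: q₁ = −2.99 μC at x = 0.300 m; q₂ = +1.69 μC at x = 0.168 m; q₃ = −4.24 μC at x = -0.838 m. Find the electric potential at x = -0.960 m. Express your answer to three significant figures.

-3.20×10⁵ V

Electric potential is a scalar, so the contributions from each charge add algebraically: V = Σ kqᵢ/rᵢ.
Distances from the field point to each charge: r₁ = 1.26 m, r₂ = 1.13 m, r₃ = 0.122 m.
V = k[(-2.99×10⁻⁶)/(1.26) + (1.69×10⁻⁶)/(1.13) + (-4.24×10⁻⁶)/(0.122)] = -3.20×10⁵ V.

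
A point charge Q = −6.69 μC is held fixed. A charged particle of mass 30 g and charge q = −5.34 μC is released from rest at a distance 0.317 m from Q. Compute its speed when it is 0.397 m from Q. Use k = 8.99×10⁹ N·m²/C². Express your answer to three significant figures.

Only the electrostatic force acts, so mechanical energy is conserved: ½mv² = U₁ − U₂ = kQq(1/r₁ − 1/r₂).
U₁ − U₂ = (8.99×10⁹ N·m²/C²)(-6.69×10⁻⁶ C)(-5.34×10⁻⁶ C)(1/0.317 − 1/0.397) = 0.204 J.
v = √(2·0.204/0.0300) = 3.69 m/s.

3.69 m/s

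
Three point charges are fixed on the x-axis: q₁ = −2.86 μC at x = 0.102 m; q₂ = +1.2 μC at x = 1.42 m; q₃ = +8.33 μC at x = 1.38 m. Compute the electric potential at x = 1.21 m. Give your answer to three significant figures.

Electric potential is a scalar, so the contributions from each charge add algebraically: V = Σ kqᵢ/rᵢ.
Distances from the field point to each charge: r₁ = 1.11 m, r₂ = 0.210 m, r₃ = 0.170 m.
V = k[(-2.86×10⁻⁶)/(1.11) + (1.20×10⁻⁶)/(0.210) + (8.33×10⁻⁶)/(0.170)] = 4.69×10⁵ V.

4.69×10⁵ V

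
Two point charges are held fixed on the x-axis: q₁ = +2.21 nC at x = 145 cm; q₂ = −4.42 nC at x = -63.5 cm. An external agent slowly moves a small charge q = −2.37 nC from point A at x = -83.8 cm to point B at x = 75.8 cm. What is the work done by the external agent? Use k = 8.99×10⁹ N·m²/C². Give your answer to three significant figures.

-4.44×10⁻⁷ J

For quasistatic motion the external work equals the change in potential energy: W_ext = qΔV = q(V_B − V_A).
At A: distances to the source charges are 2.29 m, 0.203 m; V_A = Σ kqᵢ/rᵢ = -187 V.
At B: distances to the source charges are 0.692 m, 1.39 m; V_B = Σ kqᵢ/rᵢ = 0.185 V.
ΔV = V_B − V_A = 187 V.
W_ext = qΔV = (-2.37×10⁻⁹ C)(187 V) = -4.44×10⁻⁷ J.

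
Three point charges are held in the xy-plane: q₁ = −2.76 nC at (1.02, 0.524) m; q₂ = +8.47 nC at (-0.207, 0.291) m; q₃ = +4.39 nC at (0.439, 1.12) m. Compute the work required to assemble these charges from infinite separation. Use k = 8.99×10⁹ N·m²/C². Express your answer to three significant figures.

1.89×10⁻⁸ J

The work to assemble the configuration equals its total potential energy, U = Σ kqᵢqⱼ/rᵢⱼ over all pairs.
Pair separations: r₁₂ = 1.25 m, r₁₃ = 0.832 m, r₂₃ = 1.05 m.
U = (-1.68×10⁻⁷) + (-1.31×10⁻⁷) + (3.18×10⁻⁷) = 1.89×10⁻⁸ J.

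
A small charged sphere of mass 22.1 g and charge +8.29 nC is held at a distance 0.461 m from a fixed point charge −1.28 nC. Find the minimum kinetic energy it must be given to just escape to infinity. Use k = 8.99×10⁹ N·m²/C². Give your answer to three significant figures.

2.07×10⁻⁷ J

To just escape, total mechanical energy must reach zero at infinity: ½mv²_min + U = 0, so ½mv²_min = −U = |kQq|/r.
|U| = |kQq|/r = (8.99×10⁹ N·m²/C²)(1.28×10⁻⁹)(8.29×10⁻⁹)/(0.461) = 2.07×10⁻⁷ J.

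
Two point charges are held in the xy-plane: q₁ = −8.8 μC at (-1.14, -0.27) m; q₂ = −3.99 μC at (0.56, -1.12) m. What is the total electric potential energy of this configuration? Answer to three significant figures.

The work to assemble the configuration equals its total potential energy, U = Σ kqᵢqⱼ/rᵢⱼ over all pairs.
Pair separations: r₁₂ = 1.90 m.
U = (0.166) = 0.166 J.

0.166 J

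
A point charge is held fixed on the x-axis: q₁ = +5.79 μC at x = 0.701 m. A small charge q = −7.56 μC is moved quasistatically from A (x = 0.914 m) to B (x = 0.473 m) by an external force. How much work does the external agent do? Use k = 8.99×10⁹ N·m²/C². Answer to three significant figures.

For quasistatic motion the external work equals the change in potential energy: W_ext = qΔV = q(V_B − V_A).
At A: distance to the source charge is 0.213 m; V_A = kq₁/r = 2.44×10⁵ V.
At B: distance to the source charge is 0.228 m; V_B = kq₁/r = 2.28×10⁵ V.
ΔV = V_B − V_A = -1.61×10⁴ V.
W_ext = qΔV = (-7.56×10⁻⁶ C)(-1.61×10⁴ V) = 0.122 J.

0.122 J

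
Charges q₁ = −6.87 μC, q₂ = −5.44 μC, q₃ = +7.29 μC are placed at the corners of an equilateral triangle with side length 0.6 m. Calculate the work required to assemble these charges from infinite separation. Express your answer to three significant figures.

The work to assemble the configuration equals its total potential energy, U = Σ kqᵢqⱼ/rᵢⱼ over all pairs.
All three pair separations equal the side length, 0.600 m.
U = (0.560) + (-0.750) + (-0.594) = -0.785 J.

-0.785 J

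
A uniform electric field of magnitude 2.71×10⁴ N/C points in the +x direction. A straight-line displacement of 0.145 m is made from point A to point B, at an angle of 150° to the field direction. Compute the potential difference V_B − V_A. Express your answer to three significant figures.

Only the component of displacement along E changes the potential: ΔV = −E·d·cosθ.
ΔV = −(2.71×10⁴ V/m)(0.145 m)cos150° = 3400 V.

3400 V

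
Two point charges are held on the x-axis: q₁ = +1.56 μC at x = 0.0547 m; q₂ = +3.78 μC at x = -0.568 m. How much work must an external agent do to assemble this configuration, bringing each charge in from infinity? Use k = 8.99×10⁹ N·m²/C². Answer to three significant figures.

The assembly work is the sum of pairwise potential energies, U = Σ_{i<j} kqᵢqⱼ/rᵢⱼ.
Pair separations: r₁₂ = 0.623 m.
U = (0.0851) = 0.0851 J.

0.0851 J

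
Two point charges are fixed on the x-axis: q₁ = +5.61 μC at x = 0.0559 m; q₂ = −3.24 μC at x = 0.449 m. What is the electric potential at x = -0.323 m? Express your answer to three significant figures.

Electric potential is a scalar, so the contributions from each charge add algebraically: V = Σ kqᵢ/rᵢ.
Distances from the field point to each charge: r₁ = 0.379 m, r₂ = 0.772 m.
V = k[(5.61×10⁻⁶)/(0.379) + (-3.24×10⁻⁶)/(0.772)] = 9.54×10⁴ V.

9.54×10⁴ V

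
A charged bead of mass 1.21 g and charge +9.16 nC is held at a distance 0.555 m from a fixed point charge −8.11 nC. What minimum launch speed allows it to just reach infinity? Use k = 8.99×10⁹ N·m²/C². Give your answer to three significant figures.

To just escape, total mechanical energy must reach zero at infinity: ½mv²_min + U = 0, so ½mv²_min = −U = |kQq|/r.
|U| = |kQq|/r = (8.99×10⁹ N·m²/C²)(8.11×10⁻⁹)(9.16×10⁻⁹)/(0.555) = 1.20×10⁻⁶ J.
v_min = √(2|U|/m) = √(2·1.20×10⁻⁶/1.21×10⁻³) = 0.0446 m/s.

0.0446 m/s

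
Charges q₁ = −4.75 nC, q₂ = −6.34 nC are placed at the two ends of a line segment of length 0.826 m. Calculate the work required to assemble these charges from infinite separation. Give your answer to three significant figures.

3.28×10⁻⁷ J

The assembly work is the sum of pairwise potential energies, U = Σ_{i<j} kqᵢqⱼ/rᵢⱼ.
The separation is r = 0.826 m.
U = (3.28×10⁻⁷) = 3.28×10⁻⁷ J.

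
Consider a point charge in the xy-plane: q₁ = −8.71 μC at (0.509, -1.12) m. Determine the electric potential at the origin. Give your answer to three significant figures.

-6.36×10⁴ V

The total potential is the scalar sum of each charge's contribution, V = Σ kqᵢ/rᵢ.
Distances from the field point to each charge: r₁ = 1.23 m.
V = k[(-8.71×10⁻⁶)/(1.23)] = -6.36×10⁴ V.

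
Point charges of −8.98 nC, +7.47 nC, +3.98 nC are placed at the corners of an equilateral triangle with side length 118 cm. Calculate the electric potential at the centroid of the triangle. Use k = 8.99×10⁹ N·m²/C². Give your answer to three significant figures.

32.6 V

Electric potential is a scalar, so the contributions from each charge add algebraically: V = Σ kqᵢ/rᵢ.
The distance from each vertex to the centroid is a/√3 = 0.681 m.
V = k[(-8.98×10⁻⁹)/(0.681) + (7.47×10⁻⁹)/(0.681) + (3.98×10⁻⁹)/(0.681)] = 32.6 V.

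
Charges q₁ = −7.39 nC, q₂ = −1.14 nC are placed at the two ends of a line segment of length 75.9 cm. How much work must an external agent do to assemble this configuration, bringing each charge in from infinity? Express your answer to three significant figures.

The work to assemble the configuration equals its total potential energy, U = Σ kqᵢqⱼ/rᵢⱼ over all pairs.
The separation is r = 0.759 m.
U = (9.98×10⁻⁸) = 9.98×10⁻⁸ J.

9.98×10⁻⁸ J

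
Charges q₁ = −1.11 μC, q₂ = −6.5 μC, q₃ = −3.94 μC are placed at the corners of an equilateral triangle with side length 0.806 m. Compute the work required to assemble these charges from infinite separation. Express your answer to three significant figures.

0.415 J

The work to assemble the configuration equals its total potential energy, U = Σ kqᵢqⱼ/rᵢⱼ over all pairs.
All three pair separations equal the side length, 0.806 m.
U = (0.0805) + (0.0488) + (0.286) = 0.415 J.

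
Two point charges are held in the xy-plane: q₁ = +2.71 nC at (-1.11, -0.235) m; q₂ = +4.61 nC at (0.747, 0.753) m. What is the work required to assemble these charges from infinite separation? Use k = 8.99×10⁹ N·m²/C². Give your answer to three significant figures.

The assembly work is the sum of pairwise potential energies, U = Σ_{i<j} kqᵢqⱼ/rᵢⱼ.
Pair separations: r₁₂ = 2.10 m.
U = (5.34×10⁻⁸) = 5.34×10⁻⁸ J.

5.34×10⁻⁸ J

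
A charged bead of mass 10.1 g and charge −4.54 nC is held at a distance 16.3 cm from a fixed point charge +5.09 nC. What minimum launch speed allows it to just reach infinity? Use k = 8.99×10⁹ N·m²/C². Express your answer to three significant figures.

To just escape, total mechanical energy must reach zero at infinity: ½mv²_min + U = 0, so ½mv²_min = −U = |kQq|/r.
|U| = |kQq|/r = (8.99×10⁹ N·m²/C²)(5.09×10⁻⁹)(4.54×10⁻⁹)/(0.163) = 1.27×10⁻⁶ J.
v_min = √(2|U|/m) = √(2·1.27×10⁻⁶/0.0101) = 0.0159 m/s.

0.0159 m/s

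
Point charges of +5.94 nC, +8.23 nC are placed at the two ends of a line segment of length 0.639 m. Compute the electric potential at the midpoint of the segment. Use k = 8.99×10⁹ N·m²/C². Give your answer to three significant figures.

The total potential is the scalar sum of each charge's contribution, V = Σ kqᵢ/rᵢ.
Each charge is 0.320 m from the midpoint.
V = k[(5.94×10⁻⁹)/(0.320) + (8.23×10⁻⁹)/(0.320)] = 399 V.

399 V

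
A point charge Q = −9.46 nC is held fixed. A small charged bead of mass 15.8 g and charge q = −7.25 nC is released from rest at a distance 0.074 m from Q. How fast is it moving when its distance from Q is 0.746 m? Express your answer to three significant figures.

Only the electrostatic force acts, so mechanical energy is conserved: ½mv² = U₁ − U₂ = kQq(1/r₁ − 1/r₂).
U₁ − U₂ = (8.99×10⁹ N·m²/C²)(-9.46×10⁻⁹ C)(-7.25×10⁻⁹ C)(1/0.0740 − 1/0.746) = 7.51×10⁻⁶ J.
v = √(2·7.51×10⁻⁶/0.0158) = 0.0308 m/s.

0.0308 m/s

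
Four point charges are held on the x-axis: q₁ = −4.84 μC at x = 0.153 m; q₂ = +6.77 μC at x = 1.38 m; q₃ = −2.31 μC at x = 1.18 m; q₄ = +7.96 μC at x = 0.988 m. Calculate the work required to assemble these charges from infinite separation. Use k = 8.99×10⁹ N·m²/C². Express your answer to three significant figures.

-0.885 J

The assembly work is the sum of pairwise potential energies, U = Σ_{i<j} kqᵢqⱼ/rᵢⱼ.
Pair separations: r₁₂ = 1.23 m, r₁₃ = 1.03 m, r₁₄ = 0.835 m, r₂₃ = 0.200 m, r₂₄ = 0.392 m, r₃₄ = 0.192 m.
Summing all 6 pair terms gives U = -0.885 J.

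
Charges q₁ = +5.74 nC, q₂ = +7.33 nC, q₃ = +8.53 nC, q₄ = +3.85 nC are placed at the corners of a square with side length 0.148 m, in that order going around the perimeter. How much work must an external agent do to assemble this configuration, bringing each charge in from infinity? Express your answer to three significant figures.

The assembly work is the sum of pairwise potential energies, U = Σ_{i<j} kqᵢqⱼ/rᵢⱼ.
The four side pairs have separation 0.148 m and the two diagonal pairs 0.209 m.
Summing all 6 pair terms gives U = 1.30×10⁻⁵ J.

1.30×10⁻⁵ J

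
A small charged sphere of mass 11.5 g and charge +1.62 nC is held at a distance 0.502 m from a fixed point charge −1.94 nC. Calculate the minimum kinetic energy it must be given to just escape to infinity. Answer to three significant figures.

To just escape, total mechanical energy must reach zero at infinity: ½mv²_min + U = 0, so ½mv²_min = −U = |kQq|/r.
|U| = |kQq|/r = (8.99×10⁹ N·m²/C²)(1.94×10⁻⁹)(1.62×10⁻⁹)/(0.502) = 5.63×10⁻⁸ J.

5.63×10⁻⁸ J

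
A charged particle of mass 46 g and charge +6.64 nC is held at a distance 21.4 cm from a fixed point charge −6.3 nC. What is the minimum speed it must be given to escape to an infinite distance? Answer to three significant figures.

To just escape, total mechanical energy must reach zero at infinity: ½mv²_min + U = 0, so ½mv²_min = −U = |kQq|/r.
|U| = |kQq|/r = (8.99×10⁹ N·m²/C²)(6.30×10⁻⁹)(6.64×10⁻⁹)/(0.214) = 1.76×10⁻⁶ J.
v_min = √(2|U|/m) = √(2·1.76×10⁻⁶/0.0460) = 8.74×10⁻³ m/s.

8.74×10⁻³ m/s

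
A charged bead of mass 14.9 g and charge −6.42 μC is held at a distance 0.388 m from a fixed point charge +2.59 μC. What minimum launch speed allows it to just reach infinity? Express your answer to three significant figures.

To just escape, total mechanical energy must reach zero at infinity: ½mv²_min + U = 0, so ½mv²_min = −U = |kQq|/r.
|U| = |kQq|/r = (8.99×10⁹ N·m²/C²)(2.59×10⁻⁶)(6.42×10⁻⁶)/(0.388) = 0.385 J.
v_min = √(2|U|/m) = √(2·0.385/0.0149) = 7.19 m/s.

7.19 m/s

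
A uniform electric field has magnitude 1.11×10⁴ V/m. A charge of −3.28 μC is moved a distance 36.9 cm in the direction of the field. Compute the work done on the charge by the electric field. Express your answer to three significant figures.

-0.0134 J

The potential change for a displacement 36.9 cm in the direction of the field is ΔV = −Ed = -4100 V.
W_field = −qΔV = -0.0134 J.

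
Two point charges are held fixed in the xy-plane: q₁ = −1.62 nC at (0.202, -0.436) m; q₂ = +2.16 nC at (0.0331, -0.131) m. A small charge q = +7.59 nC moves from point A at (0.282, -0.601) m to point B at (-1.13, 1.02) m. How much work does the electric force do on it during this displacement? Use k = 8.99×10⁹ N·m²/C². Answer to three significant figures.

The work done by the electric force is W_field = −ΔU = −q(V_B − V_A) = q(V_A − V_B).
At A: distances to the source charges are 0.183 m, 0.532 m; V_A = Σ kqᵢ/rᵢ = -42.9 V.
At B: distances to the source charges are 1.97 m, 1.64 m; V_B = Σ kqᵢ/rᵢ = 4.49 V.
ΔV = V_B − V_A = 47.4 V.
W_field = −qΔV = −(7.59×10⁻⁹ C)(47.4 V) = -3.60×10⁻⁷ J.

-3.60×10⁻⁷ J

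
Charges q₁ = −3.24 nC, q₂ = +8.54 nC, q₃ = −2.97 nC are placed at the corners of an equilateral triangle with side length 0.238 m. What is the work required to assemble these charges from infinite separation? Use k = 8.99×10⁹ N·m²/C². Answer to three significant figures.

The work to assemble the configuration equals its total potential energy, U = Σ kqᵢqⱼ/rᵢⱼ over all pairs.
All three pair separations equal the side length, 0.238 m.
U = (-1.05×10⁻⁶) + (3.63×10⁻⁷) + (-9.58×10⁻⁷) = -1.64×10⁻⁶ J.

-1.64×10⁻⁶ J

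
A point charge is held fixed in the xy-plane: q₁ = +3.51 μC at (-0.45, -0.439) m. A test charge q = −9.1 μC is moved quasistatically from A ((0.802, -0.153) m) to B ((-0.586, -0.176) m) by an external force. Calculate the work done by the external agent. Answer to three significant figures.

For quasistatic motion the external work equals the change in potential energy: W_ext = qΔV = q(V_B − V_A).
At A: distance to the source charge is 1.28 m; V_A = kq₁/r = 2.46×10⁴ V.
At B: distance to the source charge is 0.296 m; V_B = kq₁/r = 1.07×10⁵ V.
ΔV = V_B − V_A = 8.20×10⁴ V.
W_ext = qΔV = (-9.10×10⁻⁶ C)(8.20×10⁴ V) = -0.746 J.

-0.746 J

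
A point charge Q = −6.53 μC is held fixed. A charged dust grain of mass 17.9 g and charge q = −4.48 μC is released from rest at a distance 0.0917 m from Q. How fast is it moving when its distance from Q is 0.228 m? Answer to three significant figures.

Only the electrostatic force acts, so mechanical energy is conserved: ½mv² = U₁ − U₂ = kQq(1/r₁ − 1/r₂).
U₁ − U₂ = (8.99×10⁹ N·m²/C²)(-6.53×10⁻⁶ C)(-4.48×10⁻⁶ C)(1/0.0917 − 1/0.228) = 1.71 J.
v = √(2·1.71/0.0179) = 13.8 m/s.

13.8 m/s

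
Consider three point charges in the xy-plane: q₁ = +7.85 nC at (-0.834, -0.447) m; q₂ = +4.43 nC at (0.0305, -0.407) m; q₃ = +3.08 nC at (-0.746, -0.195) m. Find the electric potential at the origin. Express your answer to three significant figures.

Electric potential is a scalar, so the contributions from each charge add algebraically: V = Σ kqᵢ/rᵢ.
Distances from the field point to each charge: r₁ = 0.946 m, r₂ = 0.408 m, r₃ = 0.771 m.
V = k[(7.85×10⁻⁹)/(0.946) + (4.43×10⁻⁹)/(0.408) + (3.08×10⁻⁹)/(0.771)] = 208 V.

208 V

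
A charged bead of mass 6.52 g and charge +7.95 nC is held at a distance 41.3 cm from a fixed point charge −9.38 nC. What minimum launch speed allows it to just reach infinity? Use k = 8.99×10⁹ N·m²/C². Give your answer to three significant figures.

0.0223 m/s

To just escape, total mechanical energy must reach zero at infinity: ½mv²_min + U = 0, so ½mv²_min = −U = |kQq|/r.
|U| = |kQq|/r = (8.99×10⁹ N·m²/C²)(9.38×10⁻⁹)(7.95×10⁻⁹)/(0.413) = 1.62×10⁻⁶ J.
v_min = √(2|U|/m) = √(2·1.62×10⁻⁶/6.52×10⁻³) = 0.0223 m/s.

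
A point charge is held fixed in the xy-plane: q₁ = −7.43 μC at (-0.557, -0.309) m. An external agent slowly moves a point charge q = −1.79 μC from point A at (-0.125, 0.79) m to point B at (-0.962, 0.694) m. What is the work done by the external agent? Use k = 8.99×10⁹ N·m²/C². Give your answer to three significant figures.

For quasistatic motion the external work equals the change in potential energy: W_ext = qΔV = q(V_B − V_A).
At A: distance to the source charge is 1.18 m; V_A = kq₁/r = -5.66×10⁴ V.
At B: distance to the source charge is 1.08 m; V_B = kq₁/r = -6.18×10⁴ V.
ΔV = V_B − V_A = -5190 V.
W_ext = qΔV = (-1.79×10⁻⁶ C)(-5190 V) = 9.28×10⁻³ J.

9.28×10⁻³ J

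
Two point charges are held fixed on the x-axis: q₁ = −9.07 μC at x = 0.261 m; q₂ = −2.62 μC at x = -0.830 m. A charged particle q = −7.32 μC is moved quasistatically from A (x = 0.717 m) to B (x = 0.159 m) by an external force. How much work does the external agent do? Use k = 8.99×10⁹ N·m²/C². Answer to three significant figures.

4.61 J

For quasistatic motion the external work equals the change in potential energy: W_ext = qΔV = q(V_B − V_A).
At A: distances to the source charges are 0.456 m, 1.55 m; V_A = Σ kqᵢ/rᵢ = -1.94×10⁵ V.
At B: distances to the source charges are 0.102 m, 0.989 m; V_B = Σ kqᵢ/rᵢ = -8.23×10⁵ V.
ΔV = V_B − V_A = -6.29×10⁵ V.
W_ext = qΔV = (-7.32×10⁻⁶ C)(-6.29×10⁵ V) = 4.61 J.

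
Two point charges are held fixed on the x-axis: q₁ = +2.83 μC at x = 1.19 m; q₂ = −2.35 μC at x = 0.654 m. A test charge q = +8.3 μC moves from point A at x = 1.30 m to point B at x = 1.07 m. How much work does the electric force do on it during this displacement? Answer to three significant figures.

0.310 J

The work done by the electric force is W_field = −ΔU = −q(V_B − V_A) = q(V_A − V_B).
At A: distances to the source charges are 0.110 m, 0.646 m; V_A = Σ kqᵢ/rᵢ = 1.99×10⁵ V.
At B: distances to the source charges are 0.120 m, 0.416 m; V_B = Σ kqᵢ/rᵢ = 1.61×10⁵ V.
ΔV = V_B − V_A = -3.74×10⁴ V.
W_field = −qΔV = −(8.30×10⁻⁶ C)(-3.74×10⁴ V) = 0.310 J.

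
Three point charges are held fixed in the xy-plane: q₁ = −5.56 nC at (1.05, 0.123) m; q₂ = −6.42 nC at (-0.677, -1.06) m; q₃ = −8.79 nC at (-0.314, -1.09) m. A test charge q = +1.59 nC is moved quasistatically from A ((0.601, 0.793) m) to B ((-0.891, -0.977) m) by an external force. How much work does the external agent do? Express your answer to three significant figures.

-4.50×10⁻⁷ J

For quasistatic motion the external work equals the change in potential energy: W_ext = qΔV = q(V_B − V_A).
At A: distances to the source charges are 0.807 m, 2.25 m, 2.09 m; V_A = Σ kqᵢ/rᵢ = -125 V.
At B: distances to the source charges are 2.23 m, 0.230 m, 0.588 m; V_B = Σ kqᵢ/rᵢ = -408 V.
ΔV = V_B − V_A = -283 V.
W_ext = qΔV = (1.59×10⁻⁹ C)(-283 V) = -4.50×10⁻⁷ J.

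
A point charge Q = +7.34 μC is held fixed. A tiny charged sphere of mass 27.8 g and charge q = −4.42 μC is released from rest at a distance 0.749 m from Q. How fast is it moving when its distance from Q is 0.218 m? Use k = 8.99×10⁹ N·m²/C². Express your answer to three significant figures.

8.26 m/s

Only the electrostatic force acts, so mechanical energy is conserved: ½mv² = U₁ − U₂ = kQq(1/r₁ − 1/r₂).
U₁ − U₂ = (8.99×10⁹ N·m²/C²)(7.34×10⁻⁶ C)(-4.42×10⁻⁶ C)(1/0.749 − 1/0.218) = 0.948 J.
v = √(2·0.948/0.0278) = 8.26 m/s.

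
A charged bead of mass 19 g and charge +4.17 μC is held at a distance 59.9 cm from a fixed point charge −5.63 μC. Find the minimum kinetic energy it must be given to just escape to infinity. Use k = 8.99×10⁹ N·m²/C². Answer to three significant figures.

0.352 J

To just escape, total mechanical energy must reach zero at infinity: ½mv²_min + U = 0, so ½mv²_min = −U = |kQq|/r.
|U| = |kQq|/r = (8.99×10⁹ N·m²/C²)(5.63×10⁻⁶)(4.17×10⁻⁶)/(0.599) = 0.352 J.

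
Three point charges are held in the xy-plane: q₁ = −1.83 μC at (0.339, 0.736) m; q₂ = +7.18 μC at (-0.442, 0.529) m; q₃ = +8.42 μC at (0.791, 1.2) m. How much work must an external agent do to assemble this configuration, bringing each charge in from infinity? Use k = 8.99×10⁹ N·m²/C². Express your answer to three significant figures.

0.0271 J

The assembly work is the sum of pairwise potential energies, U = Σ_{i<j} kqᵢqⱼ/rᵢⱼ.
Pair separations: r₁₂ = 0.808 m, r₁₃ = 0.648 m, r₂₃ = 1.40 m.
U = (-0.146) + (-0.214) + (0.387) = 0.0271 J.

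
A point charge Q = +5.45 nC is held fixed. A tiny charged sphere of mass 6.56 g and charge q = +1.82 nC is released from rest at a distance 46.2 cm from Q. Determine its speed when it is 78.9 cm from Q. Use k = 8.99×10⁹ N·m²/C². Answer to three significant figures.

Only the electrostatic force acts, so mechanical energy is conserved: ½mv² = U₁ − U₂ = kQq(1/r₁ − 1/r₂).
U₁ − U₂ = (8.99×10⁹ N·m²/C²)(5.45×10⁻⁹ C)(1.82×10⁻⁹ C)(1/0.462 − 1/0.789) = 8.00×10⁻⁸ J.
v = √(2·8.00×10⁻⁸/6.56×10⁻³) = 4.94×10⁻³ m/s.

4.94×10⁻³ m/s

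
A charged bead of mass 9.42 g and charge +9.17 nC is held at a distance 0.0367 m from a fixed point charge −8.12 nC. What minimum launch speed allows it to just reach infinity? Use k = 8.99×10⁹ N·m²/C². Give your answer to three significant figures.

0.0622 m/s

To just escape, total mechanical energy must reach zero at infinity: ½mv²_min + U = 0, so ½mv²_min = −U = |kQq|/r.
|U| = |kQq|/r = (8.99×10⁹ N·m²/C²)(8.12×10⁻⁹)(9.17×10⁻⁹)/(0.0367) = 1.82×10⁻⁵ J.
v_min = √(2|U|/m) = √(2·1.82×10⁻⁵/9.42×10⁻³) = 0.0622 m/s.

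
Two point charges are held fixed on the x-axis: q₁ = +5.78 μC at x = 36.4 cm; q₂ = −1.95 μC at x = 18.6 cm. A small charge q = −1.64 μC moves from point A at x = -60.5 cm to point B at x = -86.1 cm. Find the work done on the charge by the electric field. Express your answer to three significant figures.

-9.49×10⁻³ J

The work done by the electric force is W_field = −ΔU = −q(V_B − V_A) = q(V_A − V_B).
At A: distances to the source charges are 0.969 m, 0.791 m; V_A = Σ kqᵢ/rᵢ = 3.15×10⁴ V.
At B: distances to the source charges are 1.23 m, 1.05 m; V_B = Σ kqᵢ/rᵢ = 2.57×10⁴ V.
ΔV = V_B − V_A = -5790 V.
W_field = −qΔV = −(-1.64×10⁻⁶ C)(-5790 V) = -9.49×10⁻³ J.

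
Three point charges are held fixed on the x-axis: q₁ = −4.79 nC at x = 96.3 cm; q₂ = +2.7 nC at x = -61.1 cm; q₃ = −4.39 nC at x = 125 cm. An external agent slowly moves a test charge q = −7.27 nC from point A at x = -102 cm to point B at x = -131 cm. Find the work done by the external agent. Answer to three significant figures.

For quasistatic motion the external work equals the change in potential energy: W_ext = qΔV = q(V_B − V_A).
At A: distances to the source charges are 1.98 m, 0.409 m, 2.27 m; V_A = Σ kqᵢ/rᵢ = 20.2 V.
At B: distances to the source charges are 2.27 m, 0.699 m, 2.56 m; V_B = Σ kqᵢ/rᵢ = 0.364 V.
ΔV = V_B − V_A = -19.9 V.
W_ext = qΔV = (-7.27×10⁻⁹ C)(-19.9 V) = 1.45×10⁻⁷ J.

1.45×10⁻⁷ J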